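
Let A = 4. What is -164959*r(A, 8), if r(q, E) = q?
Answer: -659836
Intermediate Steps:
-164959*r(A, 8) = -164959*4 = -659836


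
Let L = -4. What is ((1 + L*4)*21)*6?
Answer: -1890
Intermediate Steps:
((1 + L*4)*21)*6 = ((1 - 4*4)*21)*6 = ((1 - 16)*21)*6 = -15*21*6 = -315*6 = -1890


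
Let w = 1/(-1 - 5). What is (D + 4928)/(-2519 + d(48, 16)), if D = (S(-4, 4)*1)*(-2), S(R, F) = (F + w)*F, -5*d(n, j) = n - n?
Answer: -14692/7557 ≈ -1.9442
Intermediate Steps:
w = -⅙ (w = 1/(-6) = -⅙ ≈ -0.16667)
d(n, j) = 0 (d(n, j) = -(n - n)/5 = -⅕*0 = 0)
S(R, F) = F*(-⅙ + F) (S(R, F) = (F - ⅙)*F = (-⅙ + F)*F = F*(-⅙ + F))
D = -92/3 (D = ((4*(-⅙ + 4))*1)*(-2) = ((4*(23/6))*1)*(-2) = ((46/3)*1)*(-2) = (46/3)*(-2) = -92/3 ≈ -30.667)
(D + 4928)/(-2519 + d(48, 16)) = (-92/3 + 4928)/(-2519 + 0) = (14692/3)/(-2519) = (14692/3)*(-1/2519) = -14692/7557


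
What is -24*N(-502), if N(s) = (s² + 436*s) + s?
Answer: -783120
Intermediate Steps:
N(s) = s² + 437*s
-24*N(-502) = -(-12048)*(437 - 502) = -(-12048)*(-65) = -24*32630 = -783120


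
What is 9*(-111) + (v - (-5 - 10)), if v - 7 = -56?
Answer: -1033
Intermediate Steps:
v = -49 (v = 7 - 56 = -49)
9*(-111) + (v - (-5 - 10)) = 9*(-111) + (-49 - (-5 - 10)) = -999 + (-49 - 1*(-15)) = -999 + (-49 + 15) = -999 - 34 = -1033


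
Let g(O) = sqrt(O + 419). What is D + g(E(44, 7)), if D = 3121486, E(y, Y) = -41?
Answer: 3121486 + 3*sqrt(42) ≈ 3.1215e+6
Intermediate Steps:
g(O) = sqrt(419 + O)
D + g(E(44, 7)) = 3121486 + sqrt(419 - 41) = 3121486 + sqrt(378) = 3121486 + 3*sqrt(42)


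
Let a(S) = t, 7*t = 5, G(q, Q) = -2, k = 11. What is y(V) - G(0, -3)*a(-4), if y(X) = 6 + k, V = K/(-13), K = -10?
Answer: 129/7 ≈ 18.429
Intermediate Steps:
t = 5/7 (t = (1/7)*5 = 5/7 ≈ 0.71429)
a(S) = 5/7
V = 10/13 (V = -10/(-13) = -10*(-1/13) = 10/13 ≈ 0.76923)
y(X) = 17 (y(X) = 6 + 11 = 17)
y(V) - G(0, -3)*a(-4) = 17 - (-2)*5/7 = 17 - 1*(-10/7) = 17 + 10/7 = 129/7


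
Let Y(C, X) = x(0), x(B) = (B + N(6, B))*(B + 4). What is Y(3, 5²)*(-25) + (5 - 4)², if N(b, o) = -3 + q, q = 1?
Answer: 201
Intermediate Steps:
N(b, o) = -2 (N(b, o) = -3 + 1 = -2)
x(B) = (-2 + B)*(4 + B) (x(B) = (B - 2)*(B + 4) = (-2 + B)*(4 + B))
Y(C, X) = -8 (Y(C, X) = -8 + 0² + 2*0 = -8 + 0 + 0 = -8)
Y(3, 5²)*(-25) + (5 - 4)² = -8*(-25) + (5 - 4)² = 200 + 1² = 200 + 1 = 201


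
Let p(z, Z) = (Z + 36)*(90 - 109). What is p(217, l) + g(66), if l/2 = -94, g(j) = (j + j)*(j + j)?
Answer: 20312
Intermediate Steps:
g(j) = 4*j² (g(j) = (2*j)*(2*j) = 4*j²)
l = -188 (l = 2*(-94) = -188)
p(z, Z) = -684 - 19*Z (p(z, Z) = (36 + Z)*(-19) = -684 - 19*Z)
p(217, l) + g(66) = (-684 - 19*(-188)) + 4*66² = (-684 + 3572) + 4*4356 = 2888 + 17424 = 20312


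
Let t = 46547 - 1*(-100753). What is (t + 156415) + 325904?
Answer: 629619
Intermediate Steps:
t = 147300 (t = 46547 + 100753 = 147300)
(t + 156415) + 325904 = (147300 + 156415) + 325904 = 303715 + 325904 = 629619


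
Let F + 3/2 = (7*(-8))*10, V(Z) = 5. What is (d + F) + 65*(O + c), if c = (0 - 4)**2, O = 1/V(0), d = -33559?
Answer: -66135/2 ≈ -33068.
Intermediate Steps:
O = 1/5 ≈ 0.20000
F = -1123/2 (F = -3/2 + (7*(-8))*10 = -3/2 - 56*10 = -3/2 - 560 = -1123/2 ≈ -561.50)
c = 16 (c = (-4)**2 = 16)
(d + F) + 65*(O + c) = (-33559 - 1123/2) + 65*(1/5 + 16) = -68241/2 + 65*(81/5) = -68241/2 + 1053 = -66135/2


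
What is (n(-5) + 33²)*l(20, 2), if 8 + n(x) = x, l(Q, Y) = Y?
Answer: 2152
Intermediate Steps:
n(x) = -8 + x
(n(-5) + 33²)*l(20, 2) = ((-8 - 5) + 33²)*2 = (-13 + 1089)*2 = 1076*2 = 2152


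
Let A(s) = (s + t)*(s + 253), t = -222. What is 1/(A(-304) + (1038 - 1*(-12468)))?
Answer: 1/40332 ≈ 2.4794e-5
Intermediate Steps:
A(s) = (-222 + s)*(253 + s) (A(s) = (s - 222)*(s + 253) = (-222 + s)*(253 + s))
1/(A(-304) + (1038 - 1*(-12468))) = 1/((-56166 + (-304)**2 + 31*(-304)) + (1038 - 1*(-12468))) = 1/((-56166 + 92416 - 9424) + (1038 + 12468)) = 1/(26826 + 13506) = 1/40332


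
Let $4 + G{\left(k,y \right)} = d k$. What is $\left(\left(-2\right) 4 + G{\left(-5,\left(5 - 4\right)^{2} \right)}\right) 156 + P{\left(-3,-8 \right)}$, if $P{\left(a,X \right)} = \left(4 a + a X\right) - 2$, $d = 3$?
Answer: $-4202$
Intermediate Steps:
$G{\left(k,y \right)} = -4 + 3 k$
$P{\left(a,X \right)} = -2 + 4 a + X a$ ($P{\left(a,X \right)} = \left(4 a + X a\right) - 2 = -2 + 4 a + X a$)
$\left(\left(-2\right) 4 + G{\left(-5,\left(5 - 4\right)^{2} \right)}\right) 156 + P{\left(-3,-8 \right)} = \left(\left(-2\right) 4 + \left(-4 + 3 \left(-5\right)\right)\right) 156 - -10 = \left(-8 - 19\right) 156 - -10 = \left(-8 - 19\right) 156 + 10 = \left(-27\right) 156 + 10 = -4212 + 10 = -4202$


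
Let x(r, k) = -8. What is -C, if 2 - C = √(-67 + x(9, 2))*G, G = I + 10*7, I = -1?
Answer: -2 + 345*I*√3 ≈ -2.0 + 597.56*I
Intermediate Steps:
G = 69 (G = -1 + 10*7 = -1 + 70 = 69)
C = 2 - 345*I*√3 (C = 2 - √(-67 - 8)*69 = 2 - √(-75)*69 = 2 - 5*I*√3*69 = 2 - 345*I*√3 ≈ 2.0 - 597.56*I)
-C = -(2 - 345*I*√3) = -2 + 345*I*√3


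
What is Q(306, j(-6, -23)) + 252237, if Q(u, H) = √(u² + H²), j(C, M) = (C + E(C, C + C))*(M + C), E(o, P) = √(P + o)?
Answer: 252237 + 3*√(12086 - 3364*I*√2) ≈ 2.5257e+5 - 63.732*I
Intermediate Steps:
j(C, M) = (C + M)*(C + √3*√C) (j(C, M) = (C + √((C + C) + C))*(M + C) = (C + √(2*C + C))*(C + M) = (C + √(3*C))*(C + M) = (C + √3*√C)*(C + M) = (C + M)*(C + √3*√C))
Q(u, H) = √(H² + u²)
Q(306, j(-6, -23)) + 252237 = √(((-6)² - 6*(-23) + √3*(-6)^(3/2) - 23*√3*√(-6))² + 306²) + 252237 = √((36 + 138 + √3*(-6*I*√6) - 23*√3*I*√6)² + 93636) + 252237 = √((36 + 138 - 18*I*√2 - 69*I*√2)² + 93636) + 252237 = √((174 - 87*I*√2)² + 93636) + 252237 = √(93636 + (174 - 87*I*√2)²) + 252237 = 252237 + √(93636 + (174 - 87*I*√2)²)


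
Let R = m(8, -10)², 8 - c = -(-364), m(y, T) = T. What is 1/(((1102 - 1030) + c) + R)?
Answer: -1/184 ≈ -0.0054348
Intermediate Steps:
c = -356 (c = 8 - (-52)*(-7*1) = 8 - (-52)*(-7) = 8 - 1*364 = 8 - 364 = -356)
R = 100 (R = (-10)² = 100)
1/(((1102 - 1030) + c) + R) = 1/(((1102 - 1030) - 356) + 100) = 1/((72 - 356) + 100) = 1/(-284 + 100) = 1/(-184) = -1/184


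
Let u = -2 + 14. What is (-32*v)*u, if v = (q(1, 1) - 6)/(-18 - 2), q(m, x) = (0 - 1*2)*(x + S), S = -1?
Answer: -576/5 ≈ -115.20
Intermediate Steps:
q(m, x) = 2 - 2*x (q(m, x) = (0 - 1*2)*(x - 1) = (0 - 2)*(-1 + x) = -2*(-1 + x) = 2 - 2*x)
v = 3/10 (v = ((2 - 2*1) - 6)/(-18 - 2) = ((2 - 2) - 6)/(-20) = (0 - 6)*(-1/20) = -6*(-1/20) = 3/10 ≈ 0.30000)
u = 12
(-32*v)*u = -32*3/10*12 = -48/5*12 = -576/5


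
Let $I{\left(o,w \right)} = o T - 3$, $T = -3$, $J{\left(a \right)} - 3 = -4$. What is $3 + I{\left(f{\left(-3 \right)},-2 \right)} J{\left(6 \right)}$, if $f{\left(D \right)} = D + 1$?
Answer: $0$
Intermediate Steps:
$J{\left(a \right)} = -1$ ($J{\left(a \right)} = 3 - 4 = -1$)
$f{\left(D \right)} = 1 + D$
$I{\left(o,w \right)} = -3 - 3 o$ ($I{\left(o,w \right)} = o \left(-3\right) - 3 = - 3 o - 3 = -3 - 3 o$)
$3 + I{\left(f{\left(-3 \right)},-2 \right)} J{\left(6 \right)} = 3 + \left(-3 - 3 \left(1 - 3\right)\right) \left(-1\right) = 3 + \left(-3 - -6\right) \left(-1\right) = 3 + \left(-3 + 6\right) \left(-1\right) = 3 + 3 \left(-1\right) = 3 - 3 = 0$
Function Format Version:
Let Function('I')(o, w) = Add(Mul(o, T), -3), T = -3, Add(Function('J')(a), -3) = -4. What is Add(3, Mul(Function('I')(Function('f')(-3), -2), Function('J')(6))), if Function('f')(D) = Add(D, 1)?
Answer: 0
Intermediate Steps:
Function('J')(a) = -1 (Function('J')(a) = Add(3, -4) = -1)
Function('f')(D) = Add(1, D)
Function('I')(o, w) = Add(-3, Mul(-3, o)) (Function('I')(o, w) = Add(Mul(o, -3), -3) = Add(Mul(-3, o), -3) = Add(-3, Mul(-3, o)))
Add(3, Mul(Function('I')(Function('f')(-3), -2), Function('J')(6))) = Add(3, Mul(Add(-3, Mul(-3, Add(1, -3))), -1)) = Add(3, Mul(Add(-3, Mul(-3, -2)), -1)) = Add(3, Mul(Add(-3, 6), -1)) = Add(3, Mul(3, -1)) = Add(3, -3) = 0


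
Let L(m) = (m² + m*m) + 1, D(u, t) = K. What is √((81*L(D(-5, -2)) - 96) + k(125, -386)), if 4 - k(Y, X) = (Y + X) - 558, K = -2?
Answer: 4*√91 ≈ 38.158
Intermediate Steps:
D(u, t) = -2
k(Y, X) = 562 - X - Y (k(Y, X) = 4 - ((Y + X) - 558) = 4 - ((X + Y) - 558) = 4 - (-558 + X + Y) = 4 + (558 - X - Y) = 562 - X - Y)
L(m) = 1 + 2*m² (L(m) = (m² + m²) + 1 = 2*m² + 1 = 1 + 2*m²)
√((81*L(D(-5, -2)) - 96) + k(125, -386)) = √((81*(1 + 2*(-2)²) - 96) + (562 - 1*(-386) - 1*125)) = √((81*(1 + 2*4) - 96) + (562 + 386 - 125)) = √((81*(1 + 8) - 96) + 823) = √((81*9 - 96) + 823) = √((729 - 96) + 823) = √(633 + 823) = √1456 = 4*√91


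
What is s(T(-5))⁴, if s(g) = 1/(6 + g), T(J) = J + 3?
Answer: 1/256 ≈ 0.0039063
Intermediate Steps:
T(J) = 3 + J
s(T(-5))⁴ = (1/(6 + (3 - 5)))⁴ = (1/(6 - 2))⁴ = (1/4)⁴ = (¼)⁴ = 1/256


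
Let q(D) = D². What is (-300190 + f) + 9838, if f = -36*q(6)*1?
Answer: -291648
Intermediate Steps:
f = -1296 (f = -36*6²*1 = -36*36*1 = -1296*1 = -1296)
(-300190 + f) + 9838 = (-300190 - 1296) + 9838 = -301486 + 9838 = -291648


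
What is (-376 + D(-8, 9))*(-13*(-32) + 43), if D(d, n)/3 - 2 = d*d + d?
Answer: -92718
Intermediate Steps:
D(d, n) = 6 + 3*d + 3*d² (D(d, n) = 6 + 3*(d*d + d) = 6 + 3*(d² + d) = 6 + 3*(d + d²) = 6 + (3*d + 3*d²) = 6 + 3*d + 3*d²)
(-376 + D(-8, 9))*(-13*(-32) + 43) = (-376 + (6 + 3*(-8) + 3*(-8)²))*(-13*(-32) + 43) = (-376 + (6 - 24 + 3*64))*(416 + 43) = (-376 + (6 - 24 + 192))*459 = (-376 + 174)*459 = -202*459 = -92718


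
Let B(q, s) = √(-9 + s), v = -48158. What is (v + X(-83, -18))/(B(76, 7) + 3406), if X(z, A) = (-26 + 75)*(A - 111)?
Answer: -92777737/5800419 + 54479*I*√2/11600838 ≈ -15.995 + 0.0066413*I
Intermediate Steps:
X(z, A) = -5439 + 49*A (X(z, A) = 49*(-111 + A) = -5439 + 49*A)
(v + X(-83, -18))/(B(76, 7) + 3406) = (-48158 + (-5439 + 49*(-18)))/(√(-9 + 7) + 3406) = (-48158 + (-5439 - 882))/(√(-2) + 3406) = (-48158 - 6321)/(I*√2 + 3406) = -54479/(3406 + I*√2)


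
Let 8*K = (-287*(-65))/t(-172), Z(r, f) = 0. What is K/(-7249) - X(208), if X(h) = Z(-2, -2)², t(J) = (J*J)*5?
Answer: -3731/1715635328 ≈ -2.1747e-6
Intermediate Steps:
t(J) = 5*J² (t(J) = J²*5 = 5*J²)
X(h) = 0 (X(h) = 0² = 0)
K = 3731/236672 (K = ((-287*(-65))/((5*(-172)²)))/8 = (18655/((5*29584)))/8 = (18655/147920)/8 = (18655*(1/147920))/8 = (⅛)*(3731/29584) = 3731/236672 ≈ 0.015764)
K/(-7249) - X(208) = (3731/236672)/(-7249) - 1*0 = (3731/236672)*(-1/7249) + 0 = -3731/1715635328 + 0 = -3731/1715635328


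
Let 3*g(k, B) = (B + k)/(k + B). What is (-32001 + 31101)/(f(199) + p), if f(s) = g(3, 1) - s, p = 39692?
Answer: -135/5924 ≈ -0.022789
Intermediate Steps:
g(k, B) = ⅓ (g(k, B) = ((B + k)/(k + B))/3 = ((B + k)/(B + k))/3 = (⅓)*1 = ⅓)
f(s) = ⅓ - s
(-32001 + 31101)/(f(199) + p) = (-32001 + 31101)/((⅓ - 1*199) + 39692) = -900/((⅓ - 199) + 39692) = -900/(-596/3 + 39692) = -900/118480/3 = -900*3/118480 = -135/5924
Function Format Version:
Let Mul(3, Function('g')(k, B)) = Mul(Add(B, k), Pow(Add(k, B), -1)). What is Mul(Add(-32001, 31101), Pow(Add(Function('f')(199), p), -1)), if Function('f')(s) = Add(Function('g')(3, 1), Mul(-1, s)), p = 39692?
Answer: Rational(-135, 5924) ≈ -0.022789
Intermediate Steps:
Function('g')(k, B) = Rational(1, 3) (Function('g')(k, B) = Mul(Rational(1, 3), Mul(Add(B, k), Pow(Add(k, B), -1))) = Mul(Rational(1, 3), Mul(Add(B, k), Pow(Add(B, k), -1))) = Mul(Rational(1, 3), 1) = Rational(1, 3))
Function('f')(s) = Add(Rational(1, 3), Mul(-1, s))
Mul(Add(-32001, 31101), Pow(Add(Function('f')(199), p), -1)) = Mul(Add(-32001, 31101), Pow(Add(Add(Rational(1, 3), Mul(-1, 199)), 39692), -1)) = Mul(-900, Pow(Add(Add(Rational(1, 3), -199), 39692), -1)) = Mul(-900, Pow(Add(Rational(-596, 3), 39692), -1)) = Mul(-900, Pow(Rational(118480, 3), -1)) = Mul(-900, Rational(3, 118480)) = Rational(-135, 5924)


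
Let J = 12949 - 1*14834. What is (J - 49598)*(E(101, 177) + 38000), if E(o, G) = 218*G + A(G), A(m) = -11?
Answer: -3942310725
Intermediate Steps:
J = -1885 (J = 12949 - 14834 = -1885)
E(o, G) = -11 + 218*G (E(o, G) = 218*G - 11 = -11 + 218*G)
(J - 49598)*(E(101, 177) + 38000) = (-1885 - 49598)*((-11 + 218*177) + 38000) = -51483*((-11 + 38586) + 38000) = -51483*(38575 + 38000) = -51483*76575 = -3942310725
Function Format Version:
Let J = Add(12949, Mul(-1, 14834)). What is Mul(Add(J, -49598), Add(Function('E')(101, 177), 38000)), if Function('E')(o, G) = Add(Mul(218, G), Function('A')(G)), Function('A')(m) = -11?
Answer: -3942310725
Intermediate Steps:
J = -1885 (J = Add(12949, -14834) = -1885)
Function('E')(o, G) = Add(-11, Mul(218, G)) (Function('E')(o, G) = Add(Mul(218, G), -11) = Add(-11, Mul(218, G)))
Mul(Add(J, -49598), Add(Function('E')(101, 177), 38000)) = Mul(Add(-1885, -49598), Add(Add(-11, Mul(218, 177)), 38000)) = Mul(-51483, Add(Add(-11, 38586), 38000)) = Mul(-51483, Add(38575, 38000)) = Mul(-51483, 76575) = -3942310725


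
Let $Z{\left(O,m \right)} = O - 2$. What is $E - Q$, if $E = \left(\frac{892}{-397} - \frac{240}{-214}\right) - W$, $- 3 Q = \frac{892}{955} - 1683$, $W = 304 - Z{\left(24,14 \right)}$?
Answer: $- \frac{102694135597}{121702335} \approx -843.81$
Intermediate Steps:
$Z{\left(O,m \right)} = -2 + O$ ($Z{\left(O,m \right)} = O - 2 = -2 + O$)
$W = 282$ ($W = 304 - \left(-2 + 24\right) = 304 - 22 = 282$)
$Q = \frac{1606373}{2865}$ ($Q = - \frac{\frac{892}{955} - 1683}{3} = \left(- \frac{1}{3}\right) \left(- \frac{1606373}{955}\right) = \frac{1606373}{2865} \approx 560.69$)
$E = - \frac{12026882}{42479}$ ($E = \left(\frac{892}{-397} - \frac{240}{-214}\right) - 282 = \left(892 \left(- \frac{1}{397}\right) - - \frac{120}{107}\right) - 282 = \left(- \frac{892}{397} + \frac{120}{107}\right) - 282 = - \frac{47804}{42479} - 282 = - \frac{12026882}{42479} \approx -283.13$)
$E - Q = - \frac{12026882}{42479} - \frac{1606373}{2865} = - \frac{102694135597}{121702335}$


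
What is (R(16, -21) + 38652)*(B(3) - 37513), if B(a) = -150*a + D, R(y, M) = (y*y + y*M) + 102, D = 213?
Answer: -1459943500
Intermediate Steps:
R(y, M) = 102 + y² + M*y (R(y, M) = (y² + M*y) + 102 = 102 + y² + M*y)
B(a) = 213 - 150*a (B(a) = -150*a + 213 = 213 - 150*a)
(R(16, -21) + 38652)*(B(3) - 37513) = ((102 + 16² - 21*16) + 38652)*((213 - 150*3) - 37513) = ((102 + 256 - 336) + 38652)*((213 - 450) - 37513) = (22 + 38652)*(-237 - 37513) = 38674*(-37750) = -1459943500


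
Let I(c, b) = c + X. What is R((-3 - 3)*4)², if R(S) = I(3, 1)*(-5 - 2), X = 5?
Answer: 3136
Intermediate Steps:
I(c, b) = 5 + c (I(c, b) = c + 5 = 5 + c)
R(S) = -56 (R(S) = (5 + 3)*(-5 - 2) = 8*(-7) = -56)
R((-3 - 3)*4)² = (-56)² = 3136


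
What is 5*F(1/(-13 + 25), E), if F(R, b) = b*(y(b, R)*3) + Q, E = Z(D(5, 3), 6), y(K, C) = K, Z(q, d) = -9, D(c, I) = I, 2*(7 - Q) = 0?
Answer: 1250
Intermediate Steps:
Q = 7 (Q = 7 - ½*0 = 7 + 0 = 7)
E = -9
F(R, b) = 7 + 3*b² (F(R, b) = b*(b*3) + 7 = b*(3*b) + 7 = 3*b² + 7 = 7 + 3*b²)
5*F(1/(-13 + 25), E) = 5*(7 + 3*(-9)²) = 5*(7 + 3*81) = 5*(7 + 243) = 5*250 = 1250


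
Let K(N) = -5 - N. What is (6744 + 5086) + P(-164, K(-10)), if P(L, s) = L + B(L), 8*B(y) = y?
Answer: 23291/2 ≈ 11646.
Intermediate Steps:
B(y) = y/8
P(L, s) = 9*L/8 (P(L, s) = L + L/8 = 9*L/8)
(6744 + 5086) + P(-164, K(-10)) = (6744 + 5086) + (9/8)*(-164) = 11830 - 369/2 = 23291/2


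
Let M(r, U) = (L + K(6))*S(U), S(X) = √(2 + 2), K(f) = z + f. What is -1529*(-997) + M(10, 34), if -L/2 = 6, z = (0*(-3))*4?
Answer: 1524401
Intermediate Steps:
z = 0 (z = 0*4 = 0)
K(f) = f (K(f) = 0 + f = f)
L = -12 (L = -2*6 = -12)
S(X) = 2 (S(X) = √4 = 2)
M(r, U) = -12 (M(r, U) = (-12 + 6)*2 = -6*2 = -12)
-1529*(-997) + M(10, 34) = -1529*(-997) - 12 = 1524413 - 12 = 1524401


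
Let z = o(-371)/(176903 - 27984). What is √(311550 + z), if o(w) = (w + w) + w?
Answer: √6909203234432703/148919 ≈ 558.17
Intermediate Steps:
o(w) = 3*w (o(w) = 2*w + w = 3*w)
z = -1113/148919 (z = (3*(-371))/(176903 - 27984) = -1113/148919 ≈ -0.0074739)
√(311550 + z) = √(311550 - 1113/148919) = √(46395713337/148919) = √6909203234432703/148919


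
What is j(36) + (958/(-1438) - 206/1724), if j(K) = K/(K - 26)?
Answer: 8721229/3098890 ≈ 2.8143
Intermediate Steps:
j(K) = K/(-26 + K)
j(36) + (958/(-1438) - 206/1724) = 36/(-26 + 36) + (958/(-1438) - 206/1724) = 36/10 + (958*(-1/1438) - 206*1/1724) = 36*(1/10) + (-479/719 - 103/862) = 18/5 - 486955/619778 = 8721229/3098890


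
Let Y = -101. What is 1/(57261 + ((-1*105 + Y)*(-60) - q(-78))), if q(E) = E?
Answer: 1/69699 ≈ 1.4347e-5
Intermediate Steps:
1/(57261 + ((-1*105 + Y)*(-60) - q(-78))) = 1/(57261 + ((-1*105 - 101)*(-60) - 1*(-78))) = 1/(57261 + ((-105 - 101)*(-60) + 78)) = 1/(57261 + (-206*(-60) + 78)) = 1/(57261 + (12360 + 78)) = 1/(57261 + 12438) = 1/69699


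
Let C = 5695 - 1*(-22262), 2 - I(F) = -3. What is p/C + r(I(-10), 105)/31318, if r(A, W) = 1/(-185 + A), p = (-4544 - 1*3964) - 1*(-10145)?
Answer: 3076044641/52533439560 ≈ 0.058554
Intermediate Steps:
p = 1637 (p = (-4544 - 3964) + 10145 = -8508 + 10145 = 1637)
I(F) = 5 (I(F) = 2 - 1*(-3) = 2 + 3 = 5)
C = 27957 (C = 5695 + 22262 = 27957)
p/C + r(I(-10), 105)/31318 = 1637/27957 + 1/((-185 + 5)*31318) = 1637*(1/27957) + (1/31318)/(-180) = 1637/27957 - 1/180*1/31318 = 1637/27957 - 1/5637240 = 3076044641/52533439560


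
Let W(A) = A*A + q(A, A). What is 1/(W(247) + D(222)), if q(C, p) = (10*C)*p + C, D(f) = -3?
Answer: 1/671343 ≈ 1.4896e-6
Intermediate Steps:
q(C, p) = C + 10*C*p (q(C, p) = 10*C*p + C = C + 10*C*p)
W(A) = A² + A*(1 + 10*A) (W(A) = A*A + A*(1 + 10*A) = A² + A*(1 + 10*A))
1/(W(247) + D(222)) = 1/(247*(1 + 11*247) - 3) = 1/(247*(1 + 2717) - 3) = 1/(247*2718 - 3) = 1/(671346 - 3) = 1/671343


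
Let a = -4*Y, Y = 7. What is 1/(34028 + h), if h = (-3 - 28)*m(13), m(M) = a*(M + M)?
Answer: 1/56596 ≈ 1.7669e-5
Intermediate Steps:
a = -28 (a = -4*7 = -28)
m(M) = -56*M (m(M) = -28*(M + M) = -56*M)
h = 22568 (h = (-3 - 28)*(-56*13) = -31*(-728) = 22568)
1/(34028 + h) = 1/(34028 + 22568) = 1/56596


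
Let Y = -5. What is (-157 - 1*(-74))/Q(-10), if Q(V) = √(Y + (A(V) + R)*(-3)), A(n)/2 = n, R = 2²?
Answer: -83*√43/43 ≈ -12.657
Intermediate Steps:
R = 4
A(n) = 2*n
Q(V) = √(-17 - 6*V) (Q(V) = √(-5 + (2*V + 4)*(-3)) = √(-5 + (4 + 2*V)*(-3)) = √(-5 + (-12 - 6*V)) = √(-17 - 6*V))
(-157 - 1*(-74))/Q(-10) = (-157 - 1*(-74))/(√(-17 - 6*(-10))) = (-157 + 74)/(√(-17 + 60)) = -83*√43/43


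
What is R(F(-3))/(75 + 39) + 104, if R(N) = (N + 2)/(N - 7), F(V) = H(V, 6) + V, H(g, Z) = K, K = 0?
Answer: 118561/1140 ≈ 104.00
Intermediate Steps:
H(g, Z) = 0
F(V) = V (F(V) = 0 + V = V)
R(N) = (2 + N)/(-7 + N)
R(F(-3))/(75 + 39) + 104 = ((2 - 3)/(-7 - 3))/(75 + 39) + 104 = (-1/(-10))/114 + 104 = (-⅒*(-1))/114 + 104 = (1/114)*(⅒) + 104 = 1/1140 + 104 = 118561/1140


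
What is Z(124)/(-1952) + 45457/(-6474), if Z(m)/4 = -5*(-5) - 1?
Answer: -2792299/394914 ≈ -7.0706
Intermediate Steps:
Z(m) = 96 (Z(m) = 4*(-5*(-5) - 1) = 4*(25 - 1) = 4*24 = 96)
Z(124)/(-1952) + 45457/(-6474) = 96/(-1952) + 45457/(-6474) = 96*(-1/1952) + 45457*(-1/6474) = -3/61 - 45457/6474 = -2792299/394914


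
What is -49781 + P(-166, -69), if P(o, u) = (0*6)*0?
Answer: -49781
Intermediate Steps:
P(o, u) = 0 (P(o, u) = 0*0 = 0)
-49781 + P(-166, -69) = -49781 + 0 = -49781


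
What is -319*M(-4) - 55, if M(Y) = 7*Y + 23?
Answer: 1540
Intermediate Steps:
M(Y) = 23 + 7*Y
-319*M(-4) - 55 = -319*(23 + 7*(-4)) - 55 = -319*(23 - 28) - 55 = -319*(-5) - 55 = 1595 - 55 = 1540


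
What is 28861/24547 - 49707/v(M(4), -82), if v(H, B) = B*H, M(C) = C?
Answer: 1229624137/8051416 ≈ 152.72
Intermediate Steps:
28861/24547 - 49707/v(M(4), -82) = 28861/24547 - 49707/((-82*4)) = 28861*(1/24547) - 49707/(-328) = 28861/24547 - 49707*(-1/328) = 28861/24547 + 49707/328 = 1229624137/8051416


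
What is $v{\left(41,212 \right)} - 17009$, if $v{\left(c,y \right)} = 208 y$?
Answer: $27087$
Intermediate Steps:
$v{\left(41,212 \right)} - 17009 = 208 \cdot 212 - 17009 = 44096 - 17009 = 27087$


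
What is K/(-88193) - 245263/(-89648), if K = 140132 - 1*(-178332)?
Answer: -6919180913/7906326064 ≈ -0.87514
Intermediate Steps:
K = 318464 (K = 140132 + 178332 = 318464)
K/(-88193) - 245263/(-89648) = 318464/(-88193) - 245263/(-89648) = 318464*(-1/88193) - 245263*(-1/89648) = -318464/88193 + 245263/89648 = -6919180913/7906326064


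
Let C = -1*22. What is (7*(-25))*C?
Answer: 3850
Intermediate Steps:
C = -22
(7*(-25))*C = (7*(-25))*(-22) = -175*(-22) = 3850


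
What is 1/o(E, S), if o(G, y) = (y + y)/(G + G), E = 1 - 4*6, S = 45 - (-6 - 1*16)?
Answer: -23/67 ≈ -0.34328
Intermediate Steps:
S = 67 (S = 45 - (-6 - 16) = 45 - 1*(-22) = 45 + 22 = 67)
E = -23 (E = 1 - 24 = -23)
o(G, y) = y/G (o(G, y) = (2*y)/((2*G)) = (2*y)*(1/(2*G)) = y/G)
1/o(E, S) = 1/(67/(-23)) = 1/(67*(-1/23)) = 1/(-67/23) = -23/67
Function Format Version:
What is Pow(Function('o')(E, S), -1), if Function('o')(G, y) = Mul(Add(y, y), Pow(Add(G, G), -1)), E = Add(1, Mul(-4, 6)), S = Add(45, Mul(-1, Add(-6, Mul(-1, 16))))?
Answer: Rational(-23, 67) ≈ -0.34328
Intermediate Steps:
S = 67 (S = Add(45, Mul(-1, Add(-6, -16))) = Add(45, Mul(-1, -22)) = Add(45, 22) = 67)
E = -23 (E = Add(1, -24) = -23)
Function('o')(G, y) = Mul(y, Pow(G, -1)) (Function('o')(G, y) = Mul(Mul(2, y), Pow(Mul(2, G), -1)) = Mul(Mul(2, y), Mul(Rational(1, 2), Pow(G, -1))) = Mul(y, Pow(G, -1)))
Pow(Function('o')(E, S), -1) = Pow(Mul(67, Pow(-23, -1)), -1) = Pow(Mul(67, Rational(-1, 23)), -1) = Pow(Rational(-67, 23), -1) = Rational(-23, 67)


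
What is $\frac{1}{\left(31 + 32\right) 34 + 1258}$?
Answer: $\frac{1}{3400} \approx 0.00029412$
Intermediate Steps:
$\frac{1}{\left(31 + 32\right) 34 + 1258} = \frac{1}{63 \cdot 34 + 1258} = \frac{1}{2142 + 1258} = \frac{1}{3400}$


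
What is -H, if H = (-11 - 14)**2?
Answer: -625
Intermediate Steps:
H = 625 (H = (-25)**2 = 625)
-H = -1*625 = -625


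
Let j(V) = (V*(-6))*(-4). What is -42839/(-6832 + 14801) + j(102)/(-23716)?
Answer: -258869459/47248201 ≈ -5.4789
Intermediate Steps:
j(V) = 24*V (j(V) = -6*V*(-4) = 24*V)
-42839/(-6832 + 14801) + j(102)/(-23716) = -42839/(-6832 + 14801) + (24*102)/(-23716) = -42839/7969 + 2448*(-1/23716) = -42839*1/7969 - 612/5929 = -42839/7969 - 612/5929 = -258869459/47248201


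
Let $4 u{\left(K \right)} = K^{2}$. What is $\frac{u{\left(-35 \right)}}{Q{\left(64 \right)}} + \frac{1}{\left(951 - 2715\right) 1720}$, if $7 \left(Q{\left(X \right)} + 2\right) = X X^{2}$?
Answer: $\frac{650404687}{79532339040} \approx 0.0081779$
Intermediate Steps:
$u{\left(K \right)} = \frac{K^{2}}{4}$
$Q{\left(X \right)} = -2 + \frac{X^{3}}{7}$ ($Q{\left(X \right)} = -2 + \frac{X X^{2}}{7} = -2 + \frac{X^{3}}{7}$)
$\frac{u{\left(-35 \right)}}{Q{\left(64 \right)}} + \frac{1}{\left(951 - 2715\right) 1720} = \frac{\frac{1}{4} \left(-35\right)^{2}}{-2 + \frac{64^{3}}{7}} + \frac{1}{\left(951 - 2715\right) 1720} = \frac{\frac{1}{4} \cdot 1225}{-2 + \frac{1}{7} \cdot 262144} + \frac{1}{-1764} \cdot \frac{1}{1720} = \frac{1225}{4 \left(-2 + \frac{262144}{7}\right)} - \frac{1}{3034080} = \frac{1225}{4 \cdot \frac{262130}{7}} - \frac{1}{3034080} = \frac{1225}{4} \cdot \frac{7}{262130} - \frac{1}{3034080} = \frac{1715}{209704} - \frac{1}{3034080} = \frac{650404687}{79532339040}$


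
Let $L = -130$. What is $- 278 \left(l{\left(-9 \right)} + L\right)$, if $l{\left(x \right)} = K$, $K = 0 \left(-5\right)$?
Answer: $36140$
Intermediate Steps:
$K = 0$
$l{\left(x \right)} = 0$
$- 278 \left(l{\left(-9 \right)} + L\right) = - 278 \left(0 - 130\right) = \left(-278\right) \left(-130\right) = 36140$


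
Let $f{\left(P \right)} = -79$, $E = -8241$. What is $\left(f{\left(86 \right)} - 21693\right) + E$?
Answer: $-30013$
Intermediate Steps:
$\left(f{\left(86 \right)} - 21693\right) + E = \left(-79 - 21693\right) - 8241 = -21772 - 8241 = -30013$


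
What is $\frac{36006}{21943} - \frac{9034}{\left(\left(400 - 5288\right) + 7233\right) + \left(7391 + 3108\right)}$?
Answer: $\frac{132114001}{140917946} \approx 0.93752$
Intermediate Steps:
$\frac{36006}{21943} - \frac{9034}{\left(\left(400 - 5288\right) + 7233\right) + \left(7391 + 3108\right)} = 36006 \cdot \frac{1}{21943} - \frac{9034}{\left(-4888 + 7233\right) + 10499} = \frac{36006}{21943} - \frac{9034}{2345 + 10499} = \frac{36006}{21943} - \frac{9034}{12844} = \frac{36006}{21943} - \frac{4517}{6422} = \frac{132114001}{140917946}$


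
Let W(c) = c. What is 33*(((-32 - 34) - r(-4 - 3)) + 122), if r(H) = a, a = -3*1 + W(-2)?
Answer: 2013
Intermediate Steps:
a = -5 (a = -3*1 - 2 = -3 - 2 = -5)
r(H) = -5
33*(((-32 - 34) - r(-4 - 3)) + 122) = 33*(((-32 - 34) - 1*(-5)) + 122) = 33*((-66 + 5) + 122) = 33*(-61 + 122) = 33*61 = 2013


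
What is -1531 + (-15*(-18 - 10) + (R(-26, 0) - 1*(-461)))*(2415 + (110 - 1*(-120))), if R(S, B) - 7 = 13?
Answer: 2381614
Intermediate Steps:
R(S, B) = 20 (R(S, B) = 7 + 13 = 20)
-1531 + (-15*(-18 - 10) + (R(-26, 0) - 1*(-461)))*(2415 + (110 - 1*(-120))) = -1531 + (-15*(-18 - 10) + (20 - 1*(-461)))*(2415 + (110 - 1*(-120))) = -1531 + (-15*(-28) + (20 + 461))*(2415 + (110 + 120)) = -1531 + (420 + 481)*(2415 + 230) = -1531 + 901*2645 = -1531 + 2383145 = 2381614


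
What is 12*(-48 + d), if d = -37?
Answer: -1020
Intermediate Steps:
12*(-48 + d) = 12*(-48 - 37) = 12*(-85) = -1020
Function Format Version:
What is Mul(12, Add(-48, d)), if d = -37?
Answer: -1020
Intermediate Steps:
Mul(12, Add(-48, d)) = Mul(12, Add(-48, -37)) = Mul(12, -85) = -1020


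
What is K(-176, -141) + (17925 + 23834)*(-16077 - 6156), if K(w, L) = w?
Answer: -928428023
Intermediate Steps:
K(-176, -141) + (17925 + 23834)*(-16077 - 6156) = -176 + (17925 + 23834)*(-16077 - 6156) = -176 + 41759*(-22233) = -176 - 928427847 = -928428023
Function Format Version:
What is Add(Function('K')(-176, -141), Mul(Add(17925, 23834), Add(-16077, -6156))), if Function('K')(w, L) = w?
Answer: -928428023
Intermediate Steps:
Add(Function('K')(-176, -141), Mul(Add(17925, 23834), Add(-16077, -6156))) = Add(-176, Mul(Add(17925, 23834), Add(-16077, -6156))) = Add(-176, Mul(41759, -22233)) = Add(-176, -928427847) = -928428023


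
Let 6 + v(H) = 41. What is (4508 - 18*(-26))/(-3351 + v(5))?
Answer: -1244/829 ≈ -1.5006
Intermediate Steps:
v(H) = 35 (v(H) = -6 + 41 = 35)
(4508 - 18*(-26))/(-3351 + v(5)) = (4508 - 18*(-26))/(-3351 + 35) = (4508 + 468)/(-3316) = 4976*(-1/3316) = -1244/829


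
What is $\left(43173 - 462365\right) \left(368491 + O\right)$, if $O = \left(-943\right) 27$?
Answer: $-143795431760$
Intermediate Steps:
$O = -25461$
$\left(43173 - 462365\right) \left(368491 + O\right) = \left(43173 - 462365\right) \left(368491 - 25461\right) = \left(-419192\right) 343030 = -143795431760$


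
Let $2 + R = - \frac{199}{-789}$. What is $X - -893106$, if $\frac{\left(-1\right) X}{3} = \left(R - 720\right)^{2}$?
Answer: $- \frac{138957805939}{207507} \approx -6.6965 \cdot 10^{5}$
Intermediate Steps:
$R = - \frac{1379}{789}$ ($R = -2 - \frac{199}{-789} = -2 - 199 \left(- \frac{1}{789}\right) = -2 - - \frac{199}{789} = -2 + \frac{199}{789} = - \frac{1379}{789} \approx -1.7478$)
$X = - \frac{324283552681}{207507}$ ($X = - 3 \left(- \frac{1379}{789} - 720\right)^{2} = - 3 \left(- \frac{569459}{789}\right)^{2} = \left(-3\right) \frac{324283552681}{622521} = - \frac{324283552681}{207507} \approx -1.5628 \cdot 10^{6}$)
$X - -893106 = - \frac{324283552681}{207507} - -893106 = - \frac{324283552681}{207507} + 893106 = - \frac{138957805939}{207507}$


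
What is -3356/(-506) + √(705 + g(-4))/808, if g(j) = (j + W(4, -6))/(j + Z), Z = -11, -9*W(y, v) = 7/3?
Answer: 1678/253 + √14282/3636 ≈ 6.6653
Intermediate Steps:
W(y, v) = -7/27 (W(y, v) = -7/(9*3) = -⅑*7/3 = -7/27)
g(j) = (-7/27 + j)/(-11 + j) (g(j) = (j - 7/27)/(j - 11) = (-7/27 + j)/(-11 + j))
-3356/(-506) + √(705 + g(-4))/808 = -3356/(-506) + √(705 + (-7/27 - 4)/(-11 - 4))/808 = -3356*(-1/506) + √(705 - 115/27/(-15))*(1/808) = 1678/253 + √(705 - 1/15*(-115/27))*(1/808) = 1678/253 + √(705 + 23/81)*(1/808) = 1678/253 + √(57128/81)*(1/808) = 1678/253 + (2*√14282/9)*(1/808) = 1678/253 + √14282/3636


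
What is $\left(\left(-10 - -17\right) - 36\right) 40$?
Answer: $-1160$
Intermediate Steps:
$\left(\left(-10 - -17\right) - 36\right) 40 = \left(\left(-10 + 17\right) - 36\right) 40 = \left(7 - 36\right) 40 = \left(-29\right) 40 = -1160$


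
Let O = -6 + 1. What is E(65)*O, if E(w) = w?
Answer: -325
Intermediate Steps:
O = -5
E(65)*O = 65*(-5) = -325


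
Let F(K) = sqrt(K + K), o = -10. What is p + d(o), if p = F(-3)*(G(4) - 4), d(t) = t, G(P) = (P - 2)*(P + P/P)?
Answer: -10 + 6*I*sqrt(6) ≈ -10.0 + 14.697*I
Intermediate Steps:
G(P) = (1 + P)*(-2 + P) (G(P) = (-2 + P)*(P + 1) = (-2 + P)*(1 + P) = (1 + P)*(-2 + P))
F(K) = sqrt(2)*sqrt(K) (F(K) = sqrt(2*K) = sqrt(2)*sqrt(K))
p = 6*I*sqrt(6) (p = (sqrt(2)*sqrt(-3))*((-2 + 4**2 - 1*4) - 4) = (sqrt(2)*(I*sqrt(3)))*((-2 + 16 - 4) - 4) = (I*sqrt(6))*(10 - 4) = (I*sqrt(6))*6 = 6*I*sqrt(6) ≈ 14.697*I)
p + d(o) = 6*I*sqrt(6) - 10 = -10 + 6*I*sqrt(6)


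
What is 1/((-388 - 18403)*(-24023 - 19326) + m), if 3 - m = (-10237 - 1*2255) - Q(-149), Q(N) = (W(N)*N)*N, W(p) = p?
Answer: 1/811275605 ≈ 1.2326e-9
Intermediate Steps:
Q(N) = N³ (Q(N) = (N*N)*N = N²*N = N³)
m = -3295454 (m = 3 - ((-10237 - 1*2255) - 1*(-149)³) = 3 - ((-10237 - 2255) - 1*(-3307949)) = 3 - (-12492 + 3307949) = 3 - 1*3295457 = 3 - 3295457 = -3295454)
1/((-388 - 18403)*(-24023 - 19326) + m) = 1/((-388 - 18403)*(-24023 - 19326) - 3295454) = 1/(-18791*(-43349) - 3295454) = 1/(814571059 - 3295454) = 1/811275605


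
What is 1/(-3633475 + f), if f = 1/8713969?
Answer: -8713969/31661988512274 ≈ -2.7522e-7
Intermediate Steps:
f = 1/8713969 ≈ 1.1476e-7
1/(-3633475 + f) = 1/(-3633475 + 1/8713969) = 1/(-31661988512274/8713969) = -8713969/31661988512274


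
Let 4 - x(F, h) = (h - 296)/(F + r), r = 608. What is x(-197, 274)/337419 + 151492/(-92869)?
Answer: -21008636010074/12878999460621 ≈ -1.6312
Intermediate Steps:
x(F, h) = 4 - (-296 + h)/(608 + F) (x(F, h) = 4 - (h - 296)/(F + 608) = 4 - (-296 + h)/(608 + F))
x(-197, 274)/337419 + 151492/(-92869) = ((2728 - 1*274 + 4*(-197))/(608 - 197))/337419 + 151492/(-92869) = ((2728 - 274 - 788)/411)*(1/337419) + 151492*(-1/92869) = ((1/411)*1666)*(1/337419) - 151492/92869 = (1666/411)*(1/337419) - 151492/92869 = 1666/138679209 - 151492/92869 = -21008636010074/12878999460621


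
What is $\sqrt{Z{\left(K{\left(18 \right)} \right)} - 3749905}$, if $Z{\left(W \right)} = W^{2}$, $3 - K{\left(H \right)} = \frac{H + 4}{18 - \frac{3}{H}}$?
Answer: $\frac{8 i \sqrt{670822291}}{107} \approx 1936.5 i$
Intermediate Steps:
$K{\left(H \right)} = 3 - \frac{4 + H}{18 - \frac{3}{H}}$ ($K{\left(H \right)} = 3 - \frac{H + 4}{18 - \frac{3}{H}} = 3 - \frac{4 + H}{18 - \frac{3}{H}}$)
$\sqrt{Z{\left(K{\left(18 \right)} \right)} - 3749905} = \sqrt{\left(\frac{-9 - 18^{2} + 50 \cdot 18}{3 \left(-1 + 6 \cdot 18\right)}\right)^{2} - 3749905} = \sqrt{\left(\frac{-9 - 324 + 900}{3 \left(-1 + 108\right)}\right)^{2} - 3749905} = \sqrt{\left(\frac{-9 - 324 + 900}{3 \cdot 107}\right)^{2} - 3749905} = \sqrt{\left(\frac{1}{3} \cdot \frac{1}{107} \cdot 567\right)^{2} - 3749905} = \sqrt{\left(\frac{189}{107}\right)^{2} - 3749905} = \sqrt{\frac{35721}{11449} - 3749905} = \sqrt{- \frac{42932626624}{11449}} = \frac{8 i \sqrt{670822291}}{107}$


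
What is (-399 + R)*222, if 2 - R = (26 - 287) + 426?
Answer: -124764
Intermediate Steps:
R = -163 (R = 2 - ((26 - 287) + 426) = 2 - (-261 + 426) = 2 - 1*165 = 2 - 165 = -163)
(-399 + R)*222 = (-399 - 163)*222 = -562*222 = -124764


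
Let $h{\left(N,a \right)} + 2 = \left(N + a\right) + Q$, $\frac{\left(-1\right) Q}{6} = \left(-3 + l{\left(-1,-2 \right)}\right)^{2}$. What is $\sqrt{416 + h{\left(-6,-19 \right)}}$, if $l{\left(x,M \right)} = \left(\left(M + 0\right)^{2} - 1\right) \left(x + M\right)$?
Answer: $5 i \sqrt{19} \approx 21.794 i$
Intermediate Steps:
$l{\left(x,M \right)} = \left(-1 + M^{2}\right) \left(M + x\right)$ ($l{\left(x,M \right)} = \left(M^{2} - 1\right) \left(M + x\right) = \left(-1 + M^{2}\right) \left(M + x\right)$)
$Q = -864$ ($Q = - 6 \left(-3 - \left(1 + 8\right)\right)^{2} = - 6 \left(-3 + \left(-8 + 2 + 1 - 4\right)\right)^{2} = - 6 \left(-3 - 9\right)^{2} = - 6 \left(-12\right)^{2} = \left(-6\right) 144 = -864$)
$h{\left(N,a \right)} = -866 + N + a$ ($h{\left(N,a \right)} = -2 - \left(864 - N - a\right) = -2 + \left(-864 + N + a\right) = -866 + N + a$)
$\sqrt{416 + h{\left(-6,-19 \right)}} = \sqrt{416 - 891} = \sqrt{-475} = 5 i \sqrt{19}$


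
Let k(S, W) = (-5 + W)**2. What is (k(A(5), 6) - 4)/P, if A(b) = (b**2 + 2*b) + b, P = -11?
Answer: 3/11 ≈ 0.27273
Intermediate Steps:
A(b) = b**2 + 3*b
(k(A(5), 6) - 4)/P = ((-5 + 6)**2 - 4)/(-11) = -(1**2 - 4)/11 = -(1 - 4)/11 = -1/11*(-3) = 3/11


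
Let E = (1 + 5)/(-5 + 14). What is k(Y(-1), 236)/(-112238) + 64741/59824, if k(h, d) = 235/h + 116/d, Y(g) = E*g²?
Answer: 213735848293/198078520304 ≈ 1.0790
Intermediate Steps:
E = ⅔ (E = 6/9 = 6*(⅑) = ⅔ ≈ 0.66667)
Y(g) = 2*g²/3
k(h, d) = 116/d + 235/h
k(Y(-1), 236)/(-112238) + 64741/59824 = (116/236 + 235/(((⅔)*(-1)²)))/(-112238) + 64741/59824 = (116*(1/236) + 235/(((⅔)*1)))*(-1/112238) + 64741*(1/59824) = (29/59 + 235/(⅔))*(-1/112238) + 64741/59824 = (29/59 + 235*(3/2))*(-1/112238) + 64741/59824 = (29/59 + 705/2)*(-1/112238) + 64741/59824 = (41653/118)*(-1/112238) + 64741/59824 = -41653/13244084 + 64741/59824 = 213735848293/198078520304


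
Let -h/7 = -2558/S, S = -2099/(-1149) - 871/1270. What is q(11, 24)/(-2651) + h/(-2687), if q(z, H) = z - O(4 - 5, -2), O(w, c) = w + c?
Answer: -69330537906098/11859840566387 ≈ -5.8458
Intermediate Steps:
O(w, c) = c + w
S = 1664951/1459230 (S = -2099*(-1/1149) - 871*1/1270 = 2099/1149 - 871/1270 = 1664951/1459230 ≈ 1.1410)
q(z, H) = 3 + z (q(z, H) = z - (-2 + (4 - 5)) = z - (-2 - 1) = z - 1*(-3) = z + 3 = 3 + z)
h = 26128972380/1664951 (h = -(-17906)/1664951/1459230 = -(-17906)*1459230/1664951 = -7*(-3732710340/1664951) = 26128972380/1664951 ≈ 15694.)
q(11, 24)/(-2651) + h/(-2687) = (3 + 11)/(-2651) + (26128972380/1664951)/(-2687) = 14*(-1/2651) + (26128972380/1664951)*(-1/2687) = -14/2651 - 26128972380/4473723337 = -69330537906098/11859840566387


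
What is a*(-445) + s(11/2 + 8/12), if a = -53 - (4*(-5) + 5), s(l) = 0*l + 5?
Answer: 16915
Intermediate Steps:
s(l) = 5 (s(l) = 0 + 5 = 5)
a = -38 (a = -53 - (-20 + 5) = -53 - 1*(-15) = -53 + 15 = -38)
a*(-445) + s(11/2 + 8/12) = -38*(-445) + 5 = 16910 + 5 = 16915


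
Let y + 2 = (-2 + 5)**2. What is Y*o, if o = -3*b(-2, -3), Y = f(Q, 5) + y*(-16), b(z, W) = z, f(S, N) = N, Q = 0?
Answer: -642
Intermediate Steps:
y = 7 (y = -2 + (-2 + 5)**2 = -2 + 3**2 = -2 + 9 = 7)
Y = -107 (Y = 5 + 7*(-16) = 5 - 112 = -107)
o = 6 (o = -3*(-2) = 6)
Y*o = -107*6 = -642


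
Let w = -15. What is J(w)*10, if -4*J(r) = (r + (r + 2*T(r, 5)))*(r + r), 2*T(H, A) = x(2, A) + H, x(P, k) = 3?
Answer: -3150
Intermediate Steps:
T(H, A) = 3/2 + H/2 (T(H, A) = (3 + H)/2 = 3/2 + H/2)
J(r) = -r*(3 + 3*r)/2 (J(r) = -(r + (r + 2*(3/2 + r/2)))*(r + r)/4 = -(r + (r + (3 + r)))*2*r/4 = -(r + (3 + 2*r))*2*r/4 = -(3 + 3*r)*2*r/4 = -r*(3 + 3*r)/2)
J(w)*10 = -3/2*(-15)*(1 - 15)*10 = -3/2*(-15)*(-14)*10 = -315*10 = -3150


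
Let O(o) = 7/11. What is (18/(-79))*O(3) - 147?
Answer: -127869/869 ≈ -147.15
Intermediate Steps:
O(o) = 7/11 (O(o) = 7*(1/11) = 7/11)
(18/(-79))*O(3) - 147 = (18/(-79))*(7/11) - 147 = (18*(-1/79))*(7/11) - 147 = -18/79*7/11 - 147 = -126/869 - 147 = -127869/869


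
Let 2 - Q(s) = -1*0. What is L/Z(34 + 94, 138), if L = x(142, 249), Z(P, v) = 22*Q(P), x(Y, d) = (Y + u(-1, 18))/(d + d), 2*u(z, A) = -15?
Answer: 269/43824 ≈ 0.0061382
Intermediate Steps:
Q(s) = 2 (Q(s) = 2 - (-1)*0 = 2 - 1*0 = 2 + 0 = 2)
u(z, A) = -15/2 (u(z, A) = (½)*(-15) = -15/2)
x(Y, d) = (-15/2 + Y)/(2*d) (x(Y, d) = (Y - 15/2)/(d + d) = (-15/2 + Y)/((2*d)) = (-15/2 + Y)*(1/(2*d)) = (-15/2 + Y)/(2*d))
Z(P, v) = 44 (Z(P, v) = 22*2 = 44)
L = 269/996 (L = (¼)*(-15 + 2*142)/249 = (¼)*(1/249)*(-15 + 284) = (¼)*(1/249)*269 = 269/996 ≈ 0.27008)
L/Z(34 + 94, 138) = (269/996)/44 = (269/996)*(1/44) = 269/43824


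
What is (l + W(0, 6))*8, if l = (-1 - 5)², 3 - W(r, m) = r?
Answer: 312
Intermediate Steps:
W(r, m) = 3 - r
l = 36 (l = (-6)² = 36)
(l + W(0, 6))*8 = (36 + (3 - 1*0))*8 = (36 + (3 + 0))*8 = (36 + 3)*8 = 39*8 = 312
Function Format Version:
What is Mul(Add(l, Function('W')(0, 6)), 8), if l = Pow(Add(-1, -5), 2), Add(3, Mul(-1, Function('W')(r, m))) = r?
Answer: 312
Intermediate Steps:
Function('W')(r, m) = Add(3, Mul(-1, r))
l = 36 (l = Pow(-6, 2) = 36)
Mul(Add(l, Function('W')(0, 6)), 8) = Mul(Add(36, Add(3, Mul(-1, 0))), 8) = Mul(Add(36, Add(3, 0)), 8) = Mul(Add(36, 3), 8) = Mul(39, 8) = 312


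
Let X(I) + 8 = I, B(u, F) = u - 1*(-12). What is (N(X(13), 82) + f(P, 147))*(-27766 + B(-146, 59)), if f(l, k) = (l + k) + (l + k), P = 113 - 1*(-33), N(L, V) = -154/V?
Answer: -668177100/41 ≈ -1.6297e+7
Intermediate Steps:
B(u, F) = 12 + u (B(u, F) = u + 12 = 12 + u)
X(I) = -8 + I
P = 146 (P = 113 + 33 = 146)
f(l, k) = 2*k + 2*l (f(l, k) = (k + l) + (k + l) = 2*k + 2*l)
(N(X(13), 82) + f(P, 147))*(-27766 + B(-146, 59)) = (-154/82 + (2*147 + 2*146))*(-27766 + (12 - 146)) = (-154*1/82 + (294 + 292))*(-27766 - 134) = (-77/41 + 586)*(-27900) = (23949/41)*(-27900) = -668177100/41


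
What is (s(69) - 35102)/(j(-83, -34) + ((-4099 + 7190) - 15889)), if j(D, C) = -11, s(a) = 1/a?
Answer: 2422037/883821 ≈ 2.7404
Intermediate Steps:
(s(69) - 35102)/(j(-83, -34) + ((-4099 + 7190) - 15889)) = (1/69 - 35102)/(-11 + ((-4099 + 7190) - 15889)) = (1/69 - 35102)/(-11 + (3091 - 15889)) = -2422037/(69*(-11 - 12798)) = -2422037/69/(-12809) = -2422037/69*(-1/12809) = 2422037/883821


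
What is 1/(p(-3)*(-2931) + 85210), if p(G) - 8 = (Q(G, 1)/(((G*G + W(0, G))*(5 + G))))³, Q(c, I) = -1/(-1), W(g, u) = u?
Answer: 576/35573935 ≈ 1.6192e-5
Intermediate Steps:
Q(c, I) = 1 (Q(c, I) = -1*(-1) = 1)
p(G) = 8 + 1/((5 + G)³*(G + G²)³) (p(G) = 8 + (1/((G*G + G)*(5 + G)))³ = 8 + (1/((G² + G)*(5 + G)))³ = 8 + (1/((G + G²)*(5 + G)))³ = 8 + (1/((5 + G)*(G + G²)))³ = 8 + 1/((5 + G)³*(G + G²)³))
1/(p(-3)*(-2931) + 85210) = 1/((8 + 1/((-3)³*(1 - 3)³*(5 - 3)³))*(-2931) + 85210) = 1/((8 - 1/27/((-2)³*2³))*(-2931) + 85210) = 1/((8 - 1/27*(-⅛)*⅛)*(-2931) + 85210) = 1/((8 + 1/1728)*(-2931) + 85210) = 1/((13825/1728)*(-2931) + 85210) = 1/(-13507025/576 + 85210) = 1/(35573935/576) = 576/35573935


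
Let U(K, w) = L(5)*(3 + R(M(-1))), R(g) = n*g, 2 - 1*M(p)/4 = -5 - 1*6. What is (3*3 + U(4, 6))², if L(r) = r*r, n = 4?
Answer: 27920656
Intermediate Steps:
L(r) = r²
M(p) = 52 (M(p) = 8 - 4*(-5 - 1*6) = 8 - 4*(-5 - 6) = 8 - 4*(-11) = 8 + 44 = 52)
R(g) = 4*g
U(K, w) = 5275 (U(K, w) = 5²*(3 + 4*52) = 25*(3 + 208) = 25*211 = 5275)
(3*3 + U(4, 6))² = (3*3 + 5275)² = (9 + 5275)² = 5284² = 27920656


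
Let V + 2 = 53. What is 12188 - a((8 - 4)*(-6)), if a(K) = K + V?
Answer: 12161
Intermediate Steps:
V = 51 (V = -2 + 53 = 51)
a(K) = 51 + K (a(K) = K + 51 = 51 + K)
12188 - a((8 - 4)*(-6)) = 12188 - (51 + (8 - 4)*(-6)) = 12188 - (51 + 4*(-6)) = 12188 - (51 - 24) = 12188 - 1*27 = 12188 - 27 = 12161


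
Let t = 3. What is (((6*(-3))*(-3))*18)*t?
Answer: 2916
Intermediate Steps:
(((6*(-3))*(-3))*18)*t = (((6*(-3))*(-3))*18)*3 = (-18*(-3)*18)*3 = (54*18)*3 = 972*3 = 2916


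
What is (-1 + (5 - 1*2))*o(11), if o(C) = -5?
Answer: -10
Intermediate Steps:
(-1 + (5 - 1*2))*o(11) = (-1 + (5 - 1*2))*(-5) = (-1 + (5 - 2))*(-5) = (-1 + 3)*(-5) = 2*(-5) = -10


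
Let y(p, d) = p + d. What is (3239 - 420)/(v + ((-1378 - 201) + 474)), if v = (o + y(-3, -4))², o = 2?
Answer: -2819/1080 ≈ -2.6102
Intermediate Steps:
y(p, d) = d + p
v = 25 (v = (2 + (-4 - 3))² = (2 - 7)² = (-5)² = 25)
(3239 - 420)/(v + ((-1378 - 201) + 474)) = (3239 - 420)/(25 + ((-1378 - 201) + 474)) = 2819/(25 + (-1579 + 474)) = 2819/(25 - 1105) = 2819/(-1080) = 2819*(-1/1080) = -2819/1080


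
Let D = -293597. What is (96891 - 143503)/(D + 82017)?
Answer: 11653/52895 ≈ 0.22030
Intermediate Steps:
(96891 - 143503)/(D + 82017) = (96891 - 143503)/(-293597 + 82017) = -46612/(-211580) = -46612*(-1/211580) = 11653/52895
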